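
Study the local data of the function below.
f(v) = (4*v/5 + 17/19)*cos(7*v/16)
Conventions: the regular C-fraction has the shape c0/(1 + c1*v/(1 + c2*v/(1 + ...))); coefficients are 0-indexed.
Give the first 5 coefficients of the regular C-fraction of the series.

The regular C-fraction coefficients are [17/19, -76/85, 3311337/3307520, -4165/38912, -791350/9934011].

Taylor coefficients (expand at 0): a_0 = 17/19, a_1 = 4/5, a_2 = -833/9728, a_3 = -49/640, a_4 = 40817/29884416.
c0 = a_0 = 17/19. Peel one level at a time: if S = 1 + c*v/S' with S'(0) = 1, then c is the v-coefficient of S and S' = c*v/(S - 1).
S_1 = c0/f = 1 + (-76/85)*v + (3311337/3699200)*v^2 + ...; c1 = -76/85.
S_2 = c1*v/(S_1 - 1) = 1 + (3311337/3307520)*v + (162255513/1514143744)*v^2 + ...; c2 = 3311337/3307520.
S_3 = c2*v/(S_2 - 1) = 1 + (-4165/38912)*v + (-86736125/10172427264)*v^2 + ...; c3 = -4165/38912.
S_4 = c3*v/(S_3 - 1) = 1 + (-791350/9934011)*v + ...; c4 = -791350/9934011.


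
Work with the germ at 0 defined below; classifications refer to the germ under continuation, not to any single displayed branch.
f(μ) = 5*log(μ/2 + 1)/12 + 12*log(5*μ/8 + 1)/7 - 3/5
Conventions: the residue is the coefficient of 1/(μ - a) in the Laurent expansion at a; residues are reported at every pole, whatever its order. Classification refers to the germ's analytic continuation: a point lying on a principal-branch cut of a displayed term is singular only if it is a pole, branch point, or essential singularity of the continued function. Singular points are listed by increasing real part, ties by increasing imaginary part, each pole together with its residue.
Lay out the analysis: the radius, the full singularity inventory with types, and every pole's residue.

Branch term (12/7)*log(1 - μ/(-8/5)): its argument vanishes at μ = -8/5, a logarithmic branch point, modulus 8/5.
Branch term (5/12)*log(1 - μ/(-2)): its argument vanishes at μ = -2, a logarithmic branch point, modulus 2.
The radius of convergence is the smallest modulus among the singular points: 8/5.
List the singular points by increasing real part (a conjugate pair: the negative imaginary part first).

Radius of convergence at 0: 8/5.
At -2: a logarithmic branch point.
At -8/5: a logarithmic branch point.


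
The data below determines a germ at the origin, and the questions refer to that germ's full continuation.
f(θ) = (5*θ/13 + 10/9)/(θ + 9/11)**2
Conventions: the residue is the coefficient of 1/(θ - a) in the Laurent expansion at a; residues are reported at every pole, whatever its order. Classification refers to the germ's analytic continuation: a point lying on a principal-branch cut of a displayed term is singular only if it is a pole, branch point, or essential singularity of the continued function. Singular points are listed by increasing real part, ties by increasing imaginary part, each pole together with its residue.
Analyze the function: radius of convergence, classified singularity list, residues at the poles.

Denominator factor (θ + 9/11)^2: pole of order 2 at -9/11, modulus 9/11.
The radius of convergence is the smallest modulus among the singular points: 9/11.
At the order-2 pole -9/11 set g(θ) = (θ - (-9/11))^2*f(θ) = 5*θ/13 + 10/9.
Order-2 pole: residue = g'(a); g'(-9/11) = 5/13, so the residue is 5/13.

Radius of convergence at 0: 9/11.
At -9/11: a pole of order 2; residue 5/13.


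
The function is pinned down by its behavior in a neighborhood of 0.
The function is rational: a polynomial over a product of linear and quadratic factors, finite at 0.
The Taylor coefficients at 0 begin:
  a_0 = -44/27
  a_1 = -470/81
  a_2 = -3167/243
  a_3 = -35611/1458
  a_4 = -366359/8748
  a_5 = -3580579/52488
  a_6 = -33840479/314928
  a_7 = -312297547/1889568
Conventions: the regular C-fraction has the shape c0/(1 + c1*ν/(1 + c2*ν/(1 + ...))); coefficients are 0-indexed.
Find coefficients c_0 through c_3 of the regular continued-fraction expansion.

Taylor coefficients (read off): a_0 = -44/27, a_1 = -470/81, a_2 = -3167/243, a_3 = -35611/1458.
c0 = a_0 = -44/27. Peel one level at a time: if S = 1 + c*ν/S' with S'(0) = 1, then c is the ν-coefficient of S and S' = c*ν/(S - 1).
S_1 = c0/f = 1 + (-235/66)*ν + (1699/363)*ν^2 + ...; c1 = -235/66.
S_2 = c1*ν/(S_1 - 1) = 1 + (3398/2585)*ν + (138442/165675)*ν^2 + ...; c2 = 3398/2585.
S_3 = c2*ν/(S_2 - 1) = 1 + (-761431/1197795)*ν + ...; c3 = -761431/1197795.

The regular C-fraction coefficients are [-44/27, -235/66, 3398/2585, -761431/1197795].


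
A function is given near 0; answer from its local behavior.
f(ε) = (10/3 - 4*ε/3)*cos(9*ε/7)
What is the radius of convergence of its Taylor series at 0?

The radius of convergence is infinite.

The factor cos(9*ε/7) is entire and contributes no finite singular point.
The polynomial part has no poles.
No finite singular points: the Taylor series at 0 converges everywhere.


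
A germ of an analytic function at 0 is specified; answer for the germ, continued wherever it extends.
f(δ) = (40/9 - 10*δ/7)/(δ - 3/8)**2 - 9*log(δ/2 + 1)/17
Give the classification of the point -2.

The term (-9/17)*log(1 - δ/(-2)) has argument 1 - -2/(-2) = 0 at -2: a logarithmic (infinitely-sheeted) branch point; the remaining terms are analytic or single-valued there.

The point is a logarithmic branch point.


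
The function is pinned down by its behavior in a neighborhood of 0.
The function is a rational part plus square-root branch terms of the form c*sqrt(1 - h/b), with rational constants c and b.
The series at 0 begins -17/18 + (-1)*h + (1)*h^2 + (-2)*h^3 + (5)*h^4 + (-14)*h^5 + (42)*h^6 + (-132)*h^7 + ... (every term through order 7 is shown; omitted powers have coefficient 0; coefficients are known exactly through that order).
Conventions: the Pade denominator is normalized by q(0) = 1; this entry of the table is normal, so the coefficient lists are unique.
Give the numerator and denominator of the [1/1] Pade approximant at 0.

Taylor coefficients needed (read off): a_0 = -17/18, a_1 = -1, a_2 = 1.
Write the denominator as Q(h) = 1 + q1*h. Requiring Q*f - P = O(h^3) with deg P <= 1 kills the coefficients of h^2..h^2 in Q*f:
  h^2: a_2 + q1*a_1 = 0, i.e. 1 + (-1)*q1 = 0.
Solving this linear system: q1 = 1.
The numerator is Q*f truncated at degree 1: P0 = a_0 = -17/18; P1 = a_1 + q1*a_0 = -35/18.

The Pade approximant has numerator coefficients [-17/18, -35/18]; denominator coefficients [1, 1].


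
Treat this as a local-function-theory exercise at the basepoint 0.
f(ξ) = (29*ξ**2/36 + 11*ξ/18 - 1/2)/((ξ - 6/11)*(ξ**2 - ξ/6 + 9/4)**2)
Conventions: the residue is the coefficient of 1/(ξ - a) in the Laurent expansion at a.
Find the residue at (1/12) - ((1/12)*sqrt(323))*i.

The factor ξ**2 - ξ/6 + 9/4 splits as (ξ - a)(ξ - a') with a = (1/12) - ((1/12)*sqrt(323))*i, a' = (1/12) + ((1/12)*sqrt(323))*i. At the order-2 pole a set g(ξ) = (ξ - a)^2*f(ξ) = [(29*ξ**2/36 + 11*ξ/18 - 1/2)/(ξ - 6/11)] / (ξ - a')^2.
Order-2 pole: residue = g'(a); g'((1/12) - ((1/12)*sqrt(323))*i) = (-25652/4241163) + ((104031697/23288226033)*sqrt(323))*i, so the residue is (-25652/4241163) + ((104031697/23288226033)*sqrt(323))*i.

The residue is (-25652/4241163) + ((104031697/23288226033)*sqrt(323))*i.


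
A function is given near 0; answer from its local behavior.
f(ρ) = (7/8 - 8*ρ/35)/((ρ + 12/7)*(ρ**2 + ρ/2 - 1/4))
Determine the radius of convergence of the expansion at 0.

Denominator factor (ρ**2 + ρ/2 - 1/4): discriminant 5/4, real irrational roots -1/4 + (1/4)*sqrt(5) and -1/4 - (1/4)*sqrt(5); poles of order 1, moduli -1/4 + (1/4)*sqrt(5) and 1/4 + (1/4)*sqrt(5).
Denominator factor (ρ + 12/7): pole of order 1 at -12/7, modulus 12/7.
The radius of convergence is the smallest modulus among the singular points: -1/4 + (1/4)*sqrt(5).

The radius of convergence is -1/4 + (1/4)*sqrt(5).


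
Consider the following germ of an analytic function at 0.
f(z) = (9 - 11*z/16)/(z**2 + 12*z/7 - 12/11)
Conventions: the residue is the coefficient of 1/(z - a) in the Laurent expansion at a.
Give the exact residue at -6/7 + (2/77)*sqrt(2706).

The factor z**2 + 12*z/7 - 12/11 splits as (z - a)(z - a') with a = -6/7 + (2/77)*sqrt(2706), a' = -6/7 - (2/77)*sqrt(2706). At the order-1 pole a set g(z) = (z - a)*f(z) = [9 - 11*z/16] / (z - a').
Simple pole: residue = g(a) at a = -6/7 + (2/77)*sqrt(2706), which is -11/32 + (179/2624)*sqrt(2706).

The residue is -11/32 + (179/2624)*sqrt(2706).


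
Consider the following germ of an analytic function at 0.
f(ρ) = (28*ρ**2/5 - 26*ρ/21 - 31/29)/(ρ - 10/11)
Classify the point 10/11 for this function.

The denominator factor ρ - 10/11 vanishes at 10/11 and appears to the power 1; the numerator there equals 179329/73689, nonzero, and no other factor vanishes.
Hence a pole whose order is the multiplicity, 1.

The point is a pole of order 1.


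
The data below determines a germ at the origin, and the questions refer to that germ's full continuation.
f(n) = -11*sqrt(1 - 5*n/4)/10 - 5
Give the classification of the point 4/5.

The term (-11/10)*sqrt(1 - n/(4/5)) has argument 1 - 4/5/(4/5) = 0 at 4/5: a square-root (algebraic, two-sheeted) branch point; the remaining terms are analytic or single-valued there.

The point is an algebraic (square-root) branch point.


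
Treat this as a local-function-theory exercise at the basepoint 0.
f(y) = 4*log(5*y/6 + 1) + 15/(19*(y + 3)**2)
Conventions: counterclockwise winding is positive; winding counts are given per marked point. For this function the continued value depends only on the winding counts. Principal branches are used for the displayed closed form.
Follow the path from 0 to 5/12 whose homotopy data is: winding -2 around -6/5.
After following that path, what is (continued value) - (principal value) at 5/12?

Continued minus principal equals -(16)*pi*i.

The rational part is single-valued and drops out of the difference; each branch term changes only by its own monodromy.
(4)*log(1 - y/(-6/5)): each positive loop around -6/5 adds 2*pi*i to the log, so winding -2 contributes (4)*(-2)*2*pi*i = -(16)*pi*i.
Summing the contributions at y = 5/12 gives -(16)*pi*i.


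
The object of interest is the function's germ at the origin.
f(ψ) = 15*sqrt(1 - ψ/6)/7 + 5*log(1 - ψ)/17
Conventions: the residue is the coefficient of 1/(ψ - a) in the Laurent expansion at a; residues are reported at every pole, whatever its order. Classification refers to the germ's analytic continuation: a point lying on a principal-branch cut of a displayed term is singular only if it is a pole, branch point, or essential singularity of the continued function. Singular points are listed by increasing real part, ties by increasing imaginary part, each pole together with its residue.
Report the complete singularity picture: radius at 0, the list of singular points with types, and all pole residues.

Branch term (15/7)*sqrt(1 - ψ/(6)): its argument vanishes at ψ = 6, a square-root branch point, modulus 6.
Branch term (5/17)*log(1 - ψ/(1)): its argument vanishes at ψ = 1, a logarithmic branch point, modulus 1.
The radius of convergence is the smallest modulus among the singular points: 1.
List the singular points by increasing real part (a conjugate pair: the negative imaginary part first).

Radius of convergence at 0: 1.
At 1: a logarithmic branch point.
At 6: an algebraic (square-root) branch point.


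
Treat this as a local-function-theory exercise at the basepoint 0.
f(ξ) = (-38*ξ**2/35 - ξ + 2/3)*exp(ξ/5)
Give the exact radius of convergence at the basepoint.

The factor exp(ξ/5) is entire and contributes no finite singular point.
The polynomial part has no poles.
No finite singular points: the Taylor series at 0 converges everywhere.

The radius of convergence is infinite.


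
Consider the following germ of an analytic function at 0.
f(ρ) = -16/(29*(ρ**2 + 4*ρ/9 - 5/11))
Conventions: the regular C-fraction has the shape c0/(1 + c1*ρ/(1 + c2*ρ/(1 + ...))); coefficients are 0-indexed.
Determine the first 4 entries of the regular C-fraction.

Taylor coefficients (expand at 0): a_0 = 176/145, a_1 = 7744/6525, a_2 = 1124816/293625, a_3 = 2896256/455625.
c0 = a_0 = 176/145. Peel one level at a time: if S = 1 + c*ρ/S' with S'(0) = 1, then c is the ρ-coefficient of S and S' = c*ρ/(S - 1).
S_1 = c0/f = 1 + (-44/45)*ρ + (-11/5)*ρ^2 + ...; c1 = -44/45.
S_2 = c1*ρ/(S_1 - 1) = 1 + (-9/4)*ρ + (81/16)*ρ^2 + ...; c2 = -9/4.
S_3 = c2*ρ/(S_2 - 1) = 1 + (9/4)*ρ + ...; c3 = 9/4.

The regular C-fraction coefficients are [176/145, -44/45, -9/4, 9/4].


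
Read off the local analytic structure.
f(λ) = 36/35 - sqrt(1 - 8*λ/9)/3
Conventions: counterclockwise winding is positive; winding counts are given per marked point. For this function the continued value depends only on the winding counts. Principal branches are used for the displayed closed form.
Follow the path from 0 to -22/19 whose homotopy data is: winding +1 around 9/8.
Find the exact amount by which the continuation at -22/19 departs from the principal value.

The rational part is single-valued and drops out of the difference; each branch term changes only by its own monodromy.
(-1/3)*sqrt(1 - λ/(9/8)): winding +1 is odd, the square root flips sign, contributing -2*(-1/3)*sqrt(1 - (-22/19)/(9/8)) = -2*(-1/3)*sqrt(347/171) = (2/171)*sqrt(6593).
Summing the contributions at λ = -22/19 gives (2/171)*sqrt(6593).

Continued minus principal equals (2/171)*sqrt(6593).


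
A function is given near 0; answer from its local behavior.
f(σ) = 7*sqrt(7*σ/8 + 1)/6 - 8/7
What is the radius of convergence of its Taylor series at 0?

Branch term (7/6)*sqrt(1 - σ/(-8/7)): its argument vanishes at σ = -8/7, a square-root branch point, modulus 8/7.
The radius of convergence is the smallest modulus among the singular points: 8/7.

The radius of convergence is 8/7.


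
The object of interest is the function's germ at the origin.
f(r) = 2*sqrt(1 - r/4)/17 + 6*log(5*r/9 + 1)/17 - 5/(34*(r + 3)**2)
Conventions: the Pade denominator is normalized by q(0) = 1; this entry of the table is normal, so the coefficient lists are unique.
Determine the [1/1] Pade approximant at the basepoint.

The Pade approximant has numerator coefficients [31/306, 1163063/5184864]; denominator coefficients [1, 1787/5648].

Taylor coefficients needed (expand at 0): a_0 = 31/306, a_1 = 353/1836, a_2 = -1787/29376.
Write the denominator as Q(r) = 1 + q1*r. Requiring Q*f - P = O(r^3) with deg P <= 1 kills the coefficients of r^2..r^2 in Q*f:
  r^2: a_2 + q1*a_1 = 0, i.e. -1787/29376 + (353/1836)*q1 = 0.
Solving this linear system: q1 = 1787/5648.
The numerator is Q*f truncated at degree 1: P0 = a_0 = 31/306; P1 = a_1 + q1*a_0 = 1163063/5184864.


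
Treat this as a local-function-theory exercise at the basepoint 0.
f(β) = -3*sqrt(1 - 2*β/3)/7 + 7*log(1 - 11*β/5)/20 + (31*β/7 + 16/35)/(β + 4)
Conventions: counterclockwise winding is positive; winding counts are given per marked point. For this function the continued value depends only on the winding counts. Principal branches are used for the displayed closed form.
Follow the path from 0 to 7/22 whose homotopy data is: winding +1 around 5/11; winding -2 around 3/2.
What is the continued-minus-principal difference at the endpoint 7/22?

The rational part is single-valued and drops out of the difference; each branch term changes only by its own monodromy.
(-3/7)*sqrt(1 - β/(3/2)): winding -2 is even, the square root returns to the same sheet, contribution 0.
(7/20)*log(1 - β/(5/11)): each positive loop around 5/11 adds 2*pi*i to the log, so winding +1 contributes (7/20)*(1)*2*pi*i = (7/10)*pi*i.
Summing the contributions at β = 7/22 gives (7/10)*pi*i.

Continued minus principal equals (7/10)*pi*i.


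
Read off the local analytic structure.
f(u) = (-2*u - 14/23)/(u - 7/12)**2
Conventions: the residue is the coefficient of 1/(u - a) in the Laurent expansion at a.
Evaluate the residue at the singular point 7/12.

At the order-2 pole 7/12 set g(u) = (u - (7/12))^2*f(u) = -2*u - 14/23.
Order-2 pole: residue = g'(a); g'(7/12) = -2, so the residue is -2.

The residue is -2.


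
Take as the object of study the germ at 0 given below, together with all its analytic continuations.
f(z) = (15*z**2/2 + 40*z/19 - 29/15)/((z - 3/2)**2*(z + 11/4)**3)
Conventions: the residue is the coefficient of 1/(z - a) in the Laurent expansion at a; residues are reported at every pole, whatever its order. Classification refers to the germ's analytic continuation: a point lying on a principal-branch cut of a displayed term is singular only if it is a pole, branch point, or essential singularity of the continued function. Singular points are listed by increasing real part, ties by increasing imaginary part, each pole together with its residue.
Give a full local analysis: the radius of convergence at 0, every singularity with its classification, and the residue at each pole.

Denominator factor (z - 3/2)^2: pole of order 2 at 3/2, modulus 3/2.
Denominator factor (z + 11/4)^3: pole of order 3 at -11/4, modulus 11/4.
The radius of convergence is the smallest modulus among the singular points: 3/2.
At the order-3 pole -11/4 set g(z) = (z - (-11/4))^3*f(z) = (15*z**2/2 + 40*z/19 - 29/15)/(z - 3/2)**2.
Order-3 pole: residue = g''(a)/2; g''(-11/4) = -2445312/7934495, so the residue is -1222656/7934495.
At the order-2 pole 3/2 set g(z) = (z - (3/2))^2*f(z) = (15*z**2/2 + 40*z/19 - 29/15)/(z + 11/4)**3.
Order-2 pole: residue = g'(a); g'(3/2) = 1222656/7934495, so the residue is 1222656/7934495.
List the singular points by increasing real part (a conjugate pair: the negative imaginary part first).

Radius of convergence at 0: 3/2.
At -11/4: a pole of order 3; residue -1222656/7934495.
At 3/2: a pole of order 2; residue 1222656/7934495.


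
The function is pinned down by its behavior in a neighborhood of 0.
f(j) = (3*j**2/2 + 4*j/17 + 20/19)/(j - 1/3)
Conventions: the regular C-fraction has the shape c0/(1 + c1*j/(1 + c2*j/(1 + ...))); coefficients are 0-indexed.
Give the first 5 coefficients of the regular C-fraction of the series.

The regular C-fraction coefficients are [-60/19, -274/85, -40717/186320, 32707575/4697456, -13974/2143].

Taylor coefficients (expand at 0): a_0 = -60/19, a_1 = -3288/323, a_2 = -22635/646, a_3 = -67905/646, a_4 = -203715/646.
c0 = a_0 = -60/19. Peel one level at a time: if S = 1 + c*j/S' with S'(0) = 1, then c is the j-coefficient of S and S' = c*j/(S - 1).
S_1 = c0/f = 1 + (-274/85)*j + (-40717/57800)*j^2 + ...; c1 = -274/85.
S_2 = c1*j/(S_1 - 1) = 1 + (-40717/186320)*j + (7311105/4804864)*j^2 + ...; c2 = -40717/186320.
S_3 = c2*j/(S_2 - 1) = 1 + (32707575/4697456)*j + (1668086325/36739592)*j^2 + ...; c3 = 32707575/4697456.
S_4 = c3*j/(S_3 - 1) = 1 + (-13974/2143)*j + ...; c4 = -13974/2143.


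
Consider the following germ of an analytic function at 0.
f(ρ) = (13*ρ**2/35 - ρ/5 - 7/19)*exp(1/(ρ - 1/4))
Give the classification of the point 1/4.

The point is an essential singularity.

The exponent 1/(ρ - (1/4)) has a pole at 1/4, so exp(1/(ρ - (1/4))) takes every nonzero value near it: an essential singularity (not a pole of any order).


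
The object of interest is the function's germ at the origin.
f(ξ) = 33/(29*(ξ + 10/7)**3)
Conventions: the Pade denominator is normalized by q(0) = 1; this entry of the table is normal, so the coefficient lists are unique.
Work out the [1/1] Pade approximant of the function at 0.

Taylor coefficients needed (expand at 0): a_0 = 11319/29000, a_1 = -237699/290000, a_2 = 1663893/1450000.
Write the denominator as Q(ξ) = 1 + q1*ξ. Requiring Q*f - P = O(ξ^3) with deg P <= 1 kills the coefficients of ξ^2..ξ^2 in Q*f:
  ξ^2: a_2 + q1*a_1 = 0, i.e. 1663893/1450000 + (-237699/290000)*q1 = 0.
Solving this linear system: q1 = 7/5.
The numerator is Q*f truncated at degree 1: P0 = a_0 = 11319/29000; P1 = a_1 + q1*a_0 = -79233/290000.

The Pade approximant has numerator coefficients [11319/29000, -79233/290000]; denominator coefficients [1, 7/5].


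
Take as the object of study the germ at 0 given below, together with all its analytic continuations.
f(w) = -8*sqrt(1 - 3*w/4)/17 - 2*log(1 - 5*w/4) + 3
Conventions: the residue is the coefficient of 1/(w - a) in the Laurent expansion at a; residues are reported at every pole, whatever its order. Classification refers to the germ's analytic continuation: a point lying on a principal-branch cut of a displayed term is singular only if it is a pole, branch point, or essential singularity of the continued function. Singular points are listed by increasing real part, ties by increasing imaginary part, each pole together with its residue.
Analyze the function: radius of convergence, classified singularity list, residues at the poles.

Radius of convergence at 0: 4/5.
At 4/5: a logarithmic branch point.
At 4/3: an algebraic (square-root) branch point.

Branch term (-8/17)*sqrt(1 - w/(4/3)): its argument vanishes at w = 4/3, a square-root branch point, modulus 4/3.
Branch term (-2)*log(1 - w/(4/5)): its argument vanishes at w = 4/5, a logarithmic branch point, modulus 4/5.
The radius of convergence is the smallest modulus among the singular points: 4/5.
List the singular points by increasing real part (a conjugate pair: the negative imaginary part first).


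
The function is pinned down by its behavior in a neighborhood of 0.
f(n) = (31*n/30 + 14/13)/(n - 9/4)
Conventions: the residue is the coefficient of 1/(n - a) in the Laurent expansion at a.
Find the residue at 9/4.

At the order-1 pole 9/4 set g(n) = (n - (9/4))*f(n) = 31*n/30 + 14/13.
Simple pole: residue = g(a) at a = 9/4, which is 1769/520.

The residue is 1769/520.


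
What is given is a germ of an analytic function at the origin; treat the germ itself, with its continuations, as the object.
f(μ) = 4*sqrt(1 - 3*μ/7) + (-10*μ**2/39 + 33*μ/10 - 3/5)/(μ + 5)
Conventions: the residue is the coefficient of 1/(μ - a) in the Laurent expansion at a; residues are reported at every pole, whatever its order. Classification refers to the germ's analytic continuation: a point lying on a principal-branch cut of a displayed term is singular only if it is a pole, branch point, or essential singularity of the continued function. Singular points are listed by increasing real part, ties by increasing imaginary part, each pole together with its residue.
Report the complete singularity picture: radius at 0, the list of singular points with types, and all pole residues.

Radius of convergence at 0: 7/3.
At -5: a pole of order 1; residue -9169/390.
At 7/3: an algebraic (square-root) branch point.

Denominator factor (μ + 5): pole of order 1 at -5, modulus 5.
Branch term (4)*sqrt(1 - μ/(7/3)): its argument vanishes at μ = 7/3, a square-root branch point, modulus 7/3.
The radius of convergence is the smallest modulus among the singular points: 7/3.
The branch term is analytic at -5 and contributes nothing to the residue; only the rational part matters.
At the order-1 pole -5 set g(μ) = (μ - (-5))*(rational part) = -10*μ**2/39 + 33*μ/10 - 3/5.
Simple pole: residue = g(a) at a = -5, which is -9169/390.
List the singular points by increasing real part (a conjugate pair: the negative imaginary part first).


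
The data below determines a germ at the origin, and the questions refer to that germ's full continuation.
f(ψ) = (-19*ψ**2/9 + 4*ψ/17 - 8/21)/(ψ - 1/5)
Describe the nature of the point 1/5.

The point is a pole of order 1.

The denominator factor ψ - 1/5 vanishes at 1/5 and appears to the power 1; the numerator there equals -11201/26775, nonzero, and no other factor vanishes.
Hence a pole whose order is the multiplicity, 1.


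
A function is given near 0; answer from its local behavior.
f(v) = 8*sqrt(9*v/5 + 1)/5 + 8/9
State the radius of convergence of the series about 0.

The radius of convergence is 5/9.

Branch term (8/5)*sqrt(1 - v/(-5/9)): its argument vanishes at v = -5/9, a square-root branch point, modulus 5/9.
The radius of convergence is the smallest modulus among the singular points: 5/9.


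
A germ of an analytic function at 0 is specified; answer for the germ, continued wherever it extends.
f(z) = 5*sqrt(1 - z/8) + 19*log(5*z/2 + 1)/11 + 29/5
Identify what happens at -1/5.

There is no denominator, hence no pole anywhere.
Branch term sqrt(1 - z/(8)): argument at -1/5 is 41/40, nonzero, so -1/5 is not its branch point (a point on a principal cut is still regular for the continued germ).
Branch term log(1 - z/(-2/5)): argument at -1/5 is 1/2, nonzero, so -1/5 is not its branch point (a point on a principal cut is still regular for the continued germ).
So the germ continues analytically to -1/5.

The point is a regular point.


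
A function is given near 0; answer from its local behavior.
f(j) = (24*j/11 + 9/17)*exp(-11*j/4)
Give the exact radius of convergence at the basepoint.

The factor exp(-11*j/4) is entire and contributes no finite singular point.
The polynomial part has no poles.
No finite singular points: the Taylor series at 0 converges everywhere.

The radius of convergence is infinite.


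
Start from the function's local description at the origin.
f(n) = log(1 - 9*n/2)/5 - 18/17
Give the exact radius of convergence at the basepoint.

The radius of convergence is 2/9.

Branch term (1/5)*log(1 - n/(2/9)): its argument vanishes at n = 2/9, a logarithmic branch point, modulus 2/9.
The radius of convergence is the smallest modulus among the singular points: 2/9.


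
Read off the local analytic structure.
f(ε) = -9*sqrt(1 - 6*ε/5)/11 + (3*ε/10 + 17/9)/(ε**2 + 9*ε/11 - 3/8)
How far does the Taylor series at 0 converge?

The radius of convergence is -9/22 + (5/44)*sqrt(42).

Denominator factor (ε**2 + 9*ε/11 - 3/8): discriminant 525/242, real irrational roots -9/22 + (5/44)*sqrt(42) and -9/22 - (5/44)*sqrt(42); poles of order 1, moduli -9/22 + (5/44)*sqrt(42) and 9/22 + (5/44)*sqrt(42).
Branch term (-9/11)*sqrt(1 - ε/(5/6)): its argument vanishes at ε = 5/6, a square-root branch point, modulus 5/6.
The radius of convergence is the smallest modulus among the singular points: -9/22 + (5/44)*sqrt(42).


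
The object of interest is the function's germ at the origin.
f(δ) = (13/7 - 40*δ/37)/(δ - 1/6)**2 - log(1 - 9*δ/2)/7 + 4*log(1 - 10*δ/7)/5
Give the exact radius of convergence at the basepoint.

The radius of convergence is 1/6.

Denominator factor (δ - 1/6)^2: pole of order 2 at 1/6, modulus 1/6.
Branch term (4/5)*log(1 - δ/(7/10)): its argument vanishes at δ = 7/10, a logarithmic branch point, modulus 7/10.
Branch term (-1/7)*log(1 - δ/(2/9)): its argument vanishes at δ = 2/9, a logarithmic branch point, modulus 2/9.
The radius of convergence is the smallest modulus among the singular points: 1/6.


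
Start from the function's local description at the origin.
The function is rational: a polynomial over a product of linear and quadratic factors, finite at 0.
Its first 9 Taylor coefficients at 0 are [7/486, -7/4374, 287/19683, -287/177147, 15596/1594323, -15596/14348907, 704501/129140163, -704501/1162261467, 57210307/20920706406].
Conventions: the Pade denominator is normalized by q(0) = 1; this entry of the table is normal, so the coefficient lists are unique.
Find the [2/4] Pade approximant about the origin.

The Pade approximant has numerator coefficients [7/486, -1/972, 5/2916]; denominator coefficients [1, 5/126, -8/9, -5/189, 2/9].

Taylor coefficients needed (read off): a_0 = 7/486, a_1 = -7/4374, a_2 = 287/19683, a_3 = -287/177147, a_4 = 15596/1594323, a_5 = -15596/14348907, a_6 = 704501/129140163.
Write the denominator as Q(χ) = 1 + q1*χ + q2*χ^2 + q3*χ^3 + q4*χ^4. Requiring Q*f - P = O(χ^7) with deg P <= 2 kills the coefficients of χ^3..χ^6 in Q*f:
  χ^3: a_3 + q1*a_2 + q2*a_1 + q3*a_0 = 0, i.e. -287/177147 + (287/19683)*q1 + (-7/4374)*q2 + (7/486)*q3 = 0.
  χ^4: a_4 + q1*a_3 + q2*a_2 + q3*a_1 + q4*a_0 = 0, i.e. 15596/1594323 + (-287/177147)*q1 + (287/19683)*q2 + (-7/4374)*q3 + (7/486)*q4 = 0.
  χ^5: a_5 + q1*a_4 + q2*a_3 + q3*a_2 + q4*a_1 = 0, i.e. -15596/14348907 + (15596/1594323)*q1 + (-287/177147)*q2 + (287/19683)*q3 + (-7/4374)*q4 = 0.
  χ^6: a_6 + q1*a_5 + q2*a_4 + q3*a_3 + q4*a_2 = 0, i.e. 704501/129140163 + (-15596/14348907)*q1 + (15596/1594323)*q2 + (-287/177147)*q3 + (287/19683)*q4 = 0.
Solving this linear system: q1 = 5/126, q2 = -8/9, q3 = -5/189, q4 = 2/9.
The numerator is Q*f truncated at degree 2: P0 = a_0 = 7/486; P1 = a_1 + q1*a_0 = -1/972; P2 = a_2 + q1*a_1 + q2*a_0 = 5/2916.


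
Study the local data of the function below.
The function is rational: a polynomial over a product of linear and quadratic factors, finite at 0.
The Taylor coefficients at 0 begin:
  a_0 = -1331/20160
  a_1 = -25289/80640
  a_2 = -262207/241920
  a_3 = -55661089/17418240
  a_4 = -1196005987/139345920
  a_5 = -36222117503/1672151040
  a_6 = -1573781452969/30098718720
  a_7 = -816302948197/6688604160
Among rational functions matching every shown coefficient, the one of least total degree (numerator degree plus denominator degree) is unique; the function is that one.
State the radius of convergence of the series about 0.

No rational of total degree below 6 reproduces all 8 coefficients; solving the [0/6] Pade equations on them gives f(x) = 24/(35*(x - 6/11)**3*(x + 4)**3), whose expansion matches every shown term.
Denominator factor (x + 4)^3: pole of order 3 at -4, modulus 4.
Denominator factor (x - 6/11)^3: pole of order 3 at 6/11, modulus 6/11.
The radius of convergence is the smallest modulus among the singular points: 6/11.

The radius of convergence is 6/11.


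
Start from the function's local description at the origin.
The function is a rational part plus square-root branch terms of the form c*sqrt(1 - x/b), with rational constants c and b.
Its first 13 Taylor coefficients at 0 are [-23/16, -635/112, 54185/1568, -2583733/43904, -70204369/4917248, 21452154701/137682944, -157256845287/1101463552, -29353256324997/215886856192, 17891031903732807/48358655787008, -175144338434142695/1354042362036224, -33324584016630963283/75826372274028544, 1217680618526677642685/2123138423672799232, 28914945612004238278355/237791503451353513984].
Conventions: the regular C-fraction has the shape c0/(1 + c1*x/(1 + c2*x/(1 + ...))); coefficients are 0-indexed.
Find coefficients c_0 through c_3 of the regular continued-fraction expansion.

The regular C-fraction coefficients are [-23/16, -635/161, 410541/40894, -6488082259/2433139660].

Taylor coefficients (read off): a_0 = -23/16, a_1 = -635/112, a_2 = 54185/1568, a_3 = -2583733/43904.
c0 = a_0 = -23/16. Peel one level at a time: if S = 1 + c*x/S' with S'(0) = 1, then c is the x-coefficient of S and S' = c*x/(S - 1).
S_1 = c0/f = 1 + (-635/161)*x + (2052705/51842)*x^2 + ...; c1 = -635/161.
S_2 = c1*x/(S_1 - 1) = 1 + (410541/40894)*x + (846271599/31612840)*x^2 + ...; c2 = 410541/40894.
S_3 = c2*x/(S_2 - 1) = 1 + (-6488082259/2433139660)*x + ...; c3 = -6488082259/2433139660.


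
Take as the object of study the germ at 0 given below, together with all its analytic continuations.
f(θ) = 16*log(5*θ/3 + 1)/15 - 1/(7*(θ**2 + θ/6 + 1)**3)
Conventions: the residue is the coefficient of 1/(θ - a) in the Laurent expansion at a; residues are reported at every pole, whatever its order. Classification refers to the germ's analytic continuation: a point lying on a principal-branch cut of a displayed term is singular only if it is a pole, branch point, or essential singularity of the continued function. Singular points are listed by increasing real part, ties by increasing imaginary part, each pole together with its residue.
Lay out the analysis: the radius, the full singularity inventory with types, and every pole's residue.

Radius of convergence at 0: 3/5.
At -3/5: a logarithmic branch point.
At (-1/12) - ((1/12)*sqrt(143))*i: a pole of order 3; residue -((46656/20469449)*sqrt(143))*i.
At (-1/12) + ((1/12)*sqrt(143))*i: a pole of order 3; residue ((46656/20469449)*sqrt(143))*i.

Denominator factor (θ**2 + θ/6 + 1)^3: discriminant -143/36, complex-conjugate roots (-1/12) + ((1/12)*sqrt(143))*i and (-1/12) - ((1/12)*sqrt(143))*i; poles of order 3, moduli 1 and 1.
Branch term (16/15)*log(1 - θ/(-3/5)): its argument vanishes at θ = -3/5, a logarithmic branch point, modulus 3/5.
The radius of convergence is the smallest modulus among the singular points: 3/5.
The branch term is analytic at (-1/12) - ((1/12)*sqrt(143))*i and contributes nothing to the residue; only the rational part matters.
The factor θ**2 + θ/6 + 1 splits as (θ - a)(θ - a') with a = (-1/12) - ((1/12)*sqrt(143))*i, a' = (-1/12) + ((1/12)*sqrt(143))*i. At the order-3 pole a set g(θ) = (θ - a)^3*(rational part) = [-1/7] / (θ - a')^3.
Order-3 pole: residue = g''(a)/2; g''((-1/12) - ((1/12)*sqrt(143))*i) = -((93312/20469449)*sqrt(143))*i, so the residue is -((46656/20469449)*sqrt(143))*i.
The branch term is analytic at (-1/12) + ((1/12)*sqrt(143))*i and contributes nothing to the residue; only the rational part matters.
The factor θ**2 + θ/6 + 1 splits as (θ - a)(θ - a') with a = (-1/12) + ((1/12)*sqrt(143))*i, a' = (-1/12) - ((1/12)*sqrt(143))*i. At the order-3 pole a set g(θ) = (θ - a)^3*(rational part) = [-1/7] / (θ - a')^3.
Order-3 pole: residue = g''(a)/2; g''((-1/12) + ((1/12)*sqrt(143))*i) = ((93312/20469449)*sqrt(143))*i, so the residue is ((46656/20469449)*sqrt(143))*i.
List the singular points by increasing real part (a conjugate pair: the negative imaginary part first).


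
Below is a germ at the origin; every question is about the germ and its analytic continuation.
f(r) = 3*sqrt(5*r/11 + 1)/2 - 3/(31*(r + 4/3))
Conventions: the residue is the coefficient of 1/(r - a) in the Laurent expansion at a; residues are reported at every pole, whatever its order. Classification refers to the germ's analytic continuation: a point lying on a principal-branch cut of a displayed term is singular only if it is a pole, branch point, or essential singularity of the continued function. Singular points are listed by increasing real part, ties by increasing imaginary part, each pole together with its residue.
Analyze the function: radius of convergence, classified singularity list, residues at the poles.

Radius of convergence at 0: 4/3.
At -11/5: an algebraic (square-root) branch point.
At -4/3: a pole of order 1; residue -3/31.

Denominator factor (r + 4/3): pole of order 1 at -4/3, modulus 4/3.
Branch term (3/2)*sqrt(1 - r/(-11/5)): its argument vanishes at r = -11/5, a square-root branch point, modulus 11/5.
The radius of convergence is the smallest modulus among the singular points: 4/3.
The branch term is analytic at -4/3 and contributes nothing to the residue; only the rational part matters.
At the order-1 pole -4/3 set g(r) = (r - (-4/3))*(rational part) = -3/31.
Simple pole: residue = g(a) at a = -4/3, which is -3/31.
List the singular points by increasing real part (a conjugate pair: the negative imaginary part first).


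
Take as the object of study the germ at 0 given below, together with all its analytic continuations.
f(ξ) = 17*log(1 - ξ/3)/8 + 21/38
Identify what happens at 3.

The point is a logarithmic branch point.

The term (17/8)*log(1 - ξ/(3)) has argument 1 - 3/(3) = 0 at 3: a logarithmic (infinitely-sheeted) branch point; the remaining terms are analytic or single-valued there.


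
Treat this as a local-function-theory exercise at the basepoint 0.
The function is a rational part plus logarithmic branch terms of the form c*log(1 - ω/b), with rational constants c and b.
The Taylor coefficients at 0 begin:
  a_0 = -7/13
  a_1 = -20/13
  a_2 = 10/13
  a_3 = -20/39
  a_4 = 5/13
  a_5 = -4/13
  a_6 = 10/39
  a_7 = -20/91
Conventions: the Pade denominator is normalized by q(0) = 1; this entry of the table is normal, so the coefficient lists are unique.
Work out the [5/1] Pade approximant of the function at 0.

The Pade approximant has numerator coefficients [-7/13, -155/78, -20/39, 5/39, -5/117, 1/78]; denominator coefficients [1, 5/6].

Taylor coefficients needed (read off): a_0 = -7/13, a_1 = -20/13, a_2 = 10/13, a_3 = -20/39, a_4 = 5/13, a_5 = -4/13, a_6 = 10/39.
Write the denominator as Q(ω) = 1 + q1*ω. Requiring Q*f - P = O(ω^7) with deg P <= 5 kills the coefficients of ω^6..ω^6 in Q*f:
  ω^6: a_6 + q1*a_5 = 0, i.e. 10/39 + (-4/13)*q1 = 0.
Solving this linear system: q1 = 5/6.
The numerator is Q*f truncated at degree 5: P0 = a_0 = -7/13; P1 = a_1 + q1*a_0 = -155/78; P2 = a_2 + q1*a_1 = -20/39; P3 = a_3 + q1*a_2 = 5/39; P4 = a_4 + q1*a_3 = -5/117; P5 = a_5 + q1*a_4 = 1/78.


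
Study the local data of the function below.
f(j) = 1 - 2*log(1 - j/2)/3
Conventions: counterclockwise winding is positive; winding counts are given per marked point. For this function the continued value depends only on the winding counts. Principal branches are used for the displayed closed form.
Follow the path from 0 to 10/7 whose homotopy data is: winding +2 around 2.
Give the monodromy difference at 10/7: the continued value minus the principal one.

The rational part is single-valued and drops out of the difference; each branch term changes only by its own monodromy.
(-2/3)*log(1 - j/(2)): each positive loop around 2 adds 2*pi*i to the log, so winding +2 contributes (-2/3)*(2)*2*pi*i = -(8/3)*pi*i.
Summing the contributions at j = 10/7 gives -(8/3)*pi*i.

Continued minus principal equals -(8/3)*pi*i.


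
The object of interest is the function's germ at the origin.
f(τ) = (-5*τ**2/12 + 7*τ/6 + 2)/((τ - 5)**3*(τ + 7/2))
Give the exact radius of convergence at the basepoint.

Denominator factor (τ + 7/2): pole of order 1 at -7/2, modulus 7/2.
Denominator factor (τ - 5)^3: pole of order 3 at 5, modulus 5.
The radius of convergence is the smallest modulus among the singular points: 7/2.

The radius of convergence is 7/2.


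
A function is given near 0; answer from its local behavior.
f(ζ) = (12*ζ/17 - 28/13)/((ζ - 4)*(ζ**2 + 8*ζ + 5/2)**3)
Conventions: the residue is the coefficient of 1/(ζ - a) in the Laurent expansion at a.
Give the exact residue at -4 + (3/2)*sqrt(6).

The residue is -592/227696521 + (35144411/497972291427)*sqrt(6).

The factor ζ**2 + 8*ζ + 5/2 splits as (ζ - a)(ζ - a') with a = -4 + (3/2)*sqrt(6), a' = -4 - (3/2)*sqrt(6). At the order-3 pole a set g(ζ) = (ζ - a)^3*f(ζ) = [(12*ζ/17 - 28/13)/(ζ - 4)] / (ζ - a')^3.
Order-3 pole: residue = g''(a)/2; g''(-4 + (3/2)*sqrt(6)) = -1184/227696521 + (70288822/497972291427)*sqrt(6), so the residue is -592/227696521 + (35144411/497972291427)*sqrt(6).


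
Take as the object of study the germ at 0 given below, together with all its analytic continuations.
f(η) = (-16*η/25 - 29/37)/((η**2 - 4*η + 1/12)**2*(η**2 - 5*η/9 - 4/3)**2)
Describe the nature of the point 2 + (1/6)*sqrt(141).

The point is a pole of order 2.

The denominator factor η**2 - 4*η + 1/12 vanishes at 2 + (1/6)*sqrt(141) and appears to the power 2; the numerator there equals -1909/925 - (8/75)*sqrt(141), nonzero, and no other factor vanishes.
Hence a pole whose order is the multiplicity, 2.


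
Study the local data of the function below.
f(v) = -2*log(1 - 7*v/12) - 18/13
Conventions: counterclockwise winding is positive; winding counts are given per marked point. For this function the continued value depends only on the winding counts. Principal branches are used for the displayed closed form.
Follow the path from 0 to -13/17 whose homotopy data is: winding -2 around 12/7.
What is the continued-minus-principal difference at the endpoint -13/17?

The rational part is single-valued and drops out of the difference; each branch term changes only by its own monodromy.
(-2)*log(1 - v/(12/7)): each positive loop around 12/7 adds 2*pi*i to the log, so winding -2 contributes (-2)*(-2)*2*pi*i = (8)*pi*i.
Summing the contributions at v = -13/17 gives (8)*pi*i.

Continued minus principal equals (8)*pi*i.


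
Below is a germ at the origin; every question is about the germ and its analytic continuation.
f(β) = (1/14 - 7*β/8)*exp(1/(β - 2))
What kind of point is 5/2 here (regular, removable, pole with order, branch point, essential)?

There is no denominator, hence no pole anywhere.
The essential point of exp(1/(β - (2))) is 2, not 5/2.
So the germ continues analytically to 5/2.

The point is a regular point.


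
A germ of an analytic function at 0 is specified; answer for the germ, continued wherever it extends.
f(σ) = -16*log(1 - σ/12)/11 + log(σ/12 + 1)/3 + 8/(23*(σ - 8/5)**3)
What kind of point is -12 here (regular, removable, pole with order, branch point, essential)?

The term (1/3)*log(1 - σ/(-12)) has argument 1 - -12/(-12) = 0 at -12: a logarithmic (infinitely-sheeted) branch point; the remaining terms are analytic or single-valued there.

The point is a logarithmic branch point.
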